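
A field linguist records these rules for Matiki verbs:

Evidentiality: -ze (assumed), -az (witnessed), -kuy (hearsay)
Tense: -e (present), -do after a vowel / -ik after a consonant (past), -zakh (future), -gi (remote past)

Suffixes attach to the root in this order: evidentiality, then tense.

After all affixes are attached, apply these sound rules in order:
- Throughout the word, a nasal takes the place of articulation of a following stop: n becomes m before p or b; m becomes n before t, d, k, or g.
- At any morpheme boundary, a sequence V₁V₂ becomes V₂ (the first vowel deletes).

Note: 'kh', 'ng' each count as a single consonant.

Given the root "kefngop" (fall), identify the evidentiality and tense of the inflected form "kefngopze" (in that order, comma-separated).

Segment: kefngop-ze-e.
evidentiality: -ze → assumed.
tense: -e → present.

assumed, present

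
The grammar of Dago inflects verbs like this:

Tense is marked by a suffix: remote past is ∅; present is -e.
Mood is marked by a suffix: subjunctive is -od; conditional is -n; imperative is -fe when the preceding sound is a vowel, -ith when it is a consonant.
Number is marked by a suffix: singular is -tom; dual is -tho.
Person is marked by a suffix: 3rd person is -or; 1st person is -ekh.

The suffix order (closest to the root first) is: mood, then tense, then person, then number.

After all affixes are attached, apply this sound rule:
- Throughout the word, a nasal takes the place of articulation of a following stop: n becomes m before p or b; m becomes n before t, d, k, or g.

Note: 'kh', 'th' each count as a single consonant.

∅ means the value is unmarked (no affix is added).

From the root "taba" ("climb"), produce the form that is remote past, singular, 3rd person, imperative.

tabafeortom

Attach mood imperative -fe (after vowel 'a') → tabafe.
tense = remote past: zero marking, form stays tabafe.
Attach person 3rd person -or → tabafeor.
Attach number singular -tom → tabafeortom.
Nasal assimilation: no change.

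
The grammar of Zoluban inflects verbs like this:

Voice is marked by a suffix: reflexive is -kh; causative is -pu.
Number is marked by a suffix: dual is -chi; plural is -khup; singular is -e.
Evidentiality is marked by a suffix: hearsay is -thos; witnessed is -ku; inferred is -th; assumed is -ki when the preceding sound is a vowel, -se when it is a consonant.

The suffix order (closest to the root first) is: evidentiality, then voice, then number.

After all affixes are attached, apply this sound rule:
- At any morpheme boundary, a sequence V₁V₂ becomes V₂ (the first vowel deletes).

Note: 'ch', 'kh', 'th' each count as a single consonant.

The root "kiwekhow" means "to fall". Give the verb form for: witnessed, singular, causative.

Attach evidentiality witnessed -ku → kiwekhowku.
Attach voice causative -pu → kiwekhowkupu.
Attach number singular -e → kiwekhowkupue.
Apply vowel deletion: kiwekhowkupue → kiwekhowkupe.

kiwekhowkupe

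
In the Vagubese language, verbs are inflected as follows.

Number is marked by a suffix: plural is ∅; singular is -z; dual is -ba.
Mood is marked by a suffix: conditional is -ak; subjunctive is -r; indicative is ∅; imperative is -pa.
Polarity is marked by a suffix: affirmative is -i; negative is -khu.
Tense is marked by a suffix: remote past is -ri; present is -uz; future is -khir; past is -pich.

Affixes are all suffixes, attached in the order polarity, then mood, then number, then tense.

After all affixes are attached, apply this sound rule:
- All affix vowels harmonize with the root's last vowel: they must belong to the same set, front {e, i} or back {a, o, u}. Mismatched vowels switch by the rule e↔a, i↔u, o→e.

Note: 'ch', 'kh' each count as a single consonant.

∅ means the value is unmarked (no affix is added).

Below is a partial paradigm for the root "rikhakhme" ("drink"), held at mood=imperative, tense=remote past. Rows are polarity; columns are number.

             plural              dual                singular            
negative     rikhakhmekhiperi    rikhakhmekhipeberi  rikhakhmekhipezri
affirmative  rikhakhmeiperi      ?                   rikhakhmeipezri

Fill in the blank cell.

Attach polarity affirmative -i → rikhakhmei.
Attach mood imperative -pa → rikhakhmeipa.
Attach number dual -ba → rikhakhmeipaba.
Attach tense remote past -ri → rikhakhmeipabari.
Apply vowel harmony: rikhakhmeipabari → rikhakhmeipeberi.

rikhakhmeipeberi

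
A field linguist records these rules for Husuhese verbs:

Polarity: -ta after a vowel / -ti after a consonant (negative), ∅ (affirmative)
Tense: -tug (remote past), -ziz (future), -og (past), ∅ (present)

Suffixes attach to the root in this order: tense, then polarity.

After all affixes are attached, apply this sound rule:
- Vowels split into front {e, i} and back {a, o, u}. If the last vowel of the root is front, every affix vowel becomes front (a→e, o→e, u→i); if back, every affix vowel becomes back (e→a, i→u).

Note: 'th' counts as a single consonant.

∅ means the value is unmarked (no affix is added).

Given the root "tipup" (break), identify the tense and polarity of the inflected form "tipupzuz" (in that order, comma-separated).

Segment: tipup-ziz.
tense: -ziz → future.
polarity: ∅ → affirmative.

future, affirmative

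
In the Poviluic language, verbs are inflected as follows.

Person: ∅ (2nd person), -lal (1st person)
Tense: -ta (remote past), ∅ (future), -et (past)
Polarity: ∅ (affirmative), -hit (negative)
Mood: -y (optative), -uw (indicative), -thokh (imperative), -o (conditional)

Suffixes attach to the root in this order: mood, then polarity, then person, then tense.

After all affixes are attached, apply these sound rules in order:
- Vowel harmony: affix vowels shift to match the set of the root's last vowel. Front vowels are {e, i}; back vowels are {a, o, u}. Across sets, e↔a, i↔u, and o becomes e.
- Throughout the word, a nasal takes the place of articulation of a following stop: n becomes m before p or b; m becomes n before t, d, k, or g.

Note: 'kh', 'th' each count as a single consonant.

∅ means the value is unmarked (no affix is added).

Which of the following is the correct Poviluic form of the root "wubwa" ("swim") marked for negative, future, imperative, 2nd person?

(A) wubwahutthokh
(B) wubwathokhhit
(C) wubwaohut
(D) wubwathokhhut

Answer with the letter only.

Attach mood imperative -thokh → wubwathokh.
Attach polarity negative -hit → wubwathokhhit.
person = 2nd person: zero marking, form stays wubwathokhhit.
tense = future: zero marking, form stays wubwathokhhit.
Apply vowel harmony: wubwathokhhit → wubwathokhhut.
Nasal assimilation: no change.
So the correct form is wubwathokhhut, option (D).
(A) wubwahutthokh is wrong: it has the affixes in the wrong order.
(C) wubwaohut is wrong: it uses conditional instead of imperative for mood.
(B) wubwathokhhit is wrong: it fails to apply the sound rule(s).

D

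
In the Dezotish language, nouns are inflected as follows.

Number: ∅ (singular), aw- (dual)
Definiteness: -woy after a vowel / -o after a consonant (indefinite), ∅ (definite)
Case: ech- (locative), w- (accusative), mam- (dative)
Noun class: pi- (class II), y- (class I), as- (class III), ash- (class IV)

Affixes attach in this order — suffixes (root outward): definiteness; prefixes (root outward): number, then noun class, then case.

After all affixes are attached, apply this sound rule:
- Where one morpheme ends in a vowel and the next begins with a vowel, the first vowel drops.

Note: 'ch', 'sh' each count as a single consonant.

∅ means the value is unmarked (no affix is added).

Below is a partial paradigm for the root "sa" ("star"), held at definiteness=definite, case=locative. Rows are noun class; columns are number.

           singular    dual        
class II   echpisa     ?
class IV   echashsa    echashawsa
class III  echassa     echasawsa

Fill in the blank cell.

Attach number dual aw- → awsa.
Attach noun class class II pi- → piawsa.
definiteness = definite: zero marking, form stays piawsa.
Attach case locative ech- → echpiawsa.
Apply vowel deletion: echpiawsa → echpawsa.

echpawsa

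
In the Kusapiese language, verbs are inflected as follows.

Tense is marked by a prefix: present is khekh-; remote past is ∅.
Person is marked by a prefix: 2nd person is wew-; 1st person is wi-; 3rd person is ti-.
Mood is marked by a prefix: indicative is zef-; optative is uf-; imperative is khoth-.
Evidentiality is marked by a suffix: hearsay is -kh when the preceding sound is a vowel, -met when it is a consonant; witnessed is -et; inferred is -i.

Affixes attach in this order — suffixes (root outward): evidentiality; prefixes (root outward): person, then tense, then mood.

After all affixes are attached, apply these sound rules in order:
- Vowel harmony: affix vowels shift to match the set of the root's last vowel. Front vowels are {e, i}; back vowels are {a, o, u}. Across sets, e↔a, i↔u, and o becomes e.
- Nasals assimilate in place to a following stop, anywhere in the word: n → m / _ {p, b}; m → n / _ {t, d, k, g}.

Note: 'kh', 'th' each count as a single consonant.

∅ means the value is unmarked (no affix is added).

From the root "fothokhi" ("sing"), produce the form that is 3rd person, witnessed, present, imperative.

Attach person 3rd person ti- → tifothokhi.
Attach tense present khekh- → khekhtifothokhi.
Attach evidentiality witnessed -et → khekhtifothokhiet.
Attach mood imperative khoth- → khothkhekhtifothokhiet.
Apply vowel harmony: khothkhekhtifothokhiet → khethkhekhtifothokhiet.
Nasal assimilation: no change.

khethkhekhtifothokhiet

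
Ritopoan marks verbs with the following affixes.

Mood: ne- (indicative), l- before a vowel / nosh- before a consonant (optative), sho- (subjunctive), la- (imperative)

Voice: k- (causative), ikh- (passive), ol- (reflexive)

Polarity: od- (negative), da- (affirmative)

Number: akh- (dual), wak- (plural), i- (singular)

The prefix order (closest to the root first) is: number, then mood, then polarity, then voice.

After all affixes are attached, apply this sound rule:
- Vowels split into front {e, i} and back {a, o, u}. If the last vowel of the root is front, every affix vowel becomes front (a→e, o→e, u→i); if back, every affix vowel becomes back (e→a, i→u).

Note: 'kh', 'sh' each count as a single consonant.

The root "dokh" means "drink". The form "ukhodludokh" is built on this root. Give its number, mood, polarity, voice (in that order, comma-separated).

Segment: ikh-od-l-i-dokh.
number: i- → singular.
mood: l/nosh- → optative.
polarity: od- → negative.
voice: ikh- → passive.

singular, optative, negative, passive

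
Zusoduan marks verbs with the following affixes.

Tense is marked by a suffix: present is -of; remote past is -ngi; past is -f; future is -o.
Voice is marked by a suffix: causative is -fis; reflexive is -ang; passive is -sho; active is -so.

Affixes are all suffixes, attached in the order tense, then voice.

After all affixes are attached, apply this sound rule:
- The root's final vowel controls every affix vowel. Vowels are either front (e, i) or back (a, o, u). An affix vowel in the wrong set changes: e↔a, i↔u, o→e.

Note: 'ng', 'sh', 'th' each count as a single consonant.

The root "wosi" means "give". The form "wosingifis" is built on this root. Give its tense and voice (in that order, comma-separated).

Segment: wosi-ngi-fis.
tense: -ngi → remote past.
voice: -fis → causative.

remote past, causative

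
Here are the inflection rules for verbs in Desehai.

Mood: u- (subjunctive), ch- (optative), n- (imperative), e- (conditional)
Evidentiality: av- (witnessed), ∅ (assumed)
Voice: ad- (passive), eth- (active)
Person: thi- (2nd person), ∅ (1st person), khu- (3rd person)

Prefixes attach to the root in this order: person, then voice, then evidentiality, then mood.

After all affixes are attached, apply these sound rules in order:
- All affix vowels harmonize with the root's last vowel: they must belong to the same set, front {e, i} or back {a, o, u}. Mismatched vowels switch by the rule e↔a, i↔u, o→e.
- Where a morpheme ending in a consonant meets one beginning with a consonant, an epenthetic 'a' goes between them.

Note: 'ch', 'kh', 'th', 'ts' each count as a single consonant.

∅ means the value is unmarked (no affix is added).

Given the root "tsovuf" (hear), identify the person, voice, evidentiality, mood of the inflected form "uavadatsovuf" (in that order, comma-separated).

Segment: u-av-ad-tsovuf.
person: ∅ → 1st person.
voice: ad- → passive.
evidentiality: av- → witnessed.
mood: u- → subjunctive.

1st person, passive, witnessed, subjunctive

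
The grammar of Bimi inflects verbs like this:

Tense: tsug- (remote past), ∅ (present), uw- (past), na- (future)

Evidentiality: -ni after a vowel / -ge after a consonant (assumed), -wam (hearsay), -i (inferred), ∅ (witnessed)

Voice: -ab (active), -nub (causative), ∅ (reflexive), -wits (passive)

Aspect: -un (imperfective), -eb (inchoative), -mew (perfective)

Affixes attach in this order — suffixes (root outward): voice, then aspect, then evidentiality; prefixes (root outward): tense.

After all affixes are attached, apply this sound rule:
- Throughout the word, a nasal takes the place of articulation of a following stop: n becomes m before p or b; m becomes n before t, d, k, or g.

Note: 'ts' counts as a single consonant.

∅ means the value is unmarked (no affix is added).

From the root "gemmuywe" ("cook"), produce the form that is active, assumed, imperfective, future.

nagemmuyweabunge

Attach voice active -ab → gemmuyweab.
Attach tense future na- → nagemmuyweab.
Attach aspect imperfective -un → nagemmuyweabun.
Attach evidentiality assumed -ge (after consonant 'n') → nagemmuyweabunge.
Nasal assimilation: no change.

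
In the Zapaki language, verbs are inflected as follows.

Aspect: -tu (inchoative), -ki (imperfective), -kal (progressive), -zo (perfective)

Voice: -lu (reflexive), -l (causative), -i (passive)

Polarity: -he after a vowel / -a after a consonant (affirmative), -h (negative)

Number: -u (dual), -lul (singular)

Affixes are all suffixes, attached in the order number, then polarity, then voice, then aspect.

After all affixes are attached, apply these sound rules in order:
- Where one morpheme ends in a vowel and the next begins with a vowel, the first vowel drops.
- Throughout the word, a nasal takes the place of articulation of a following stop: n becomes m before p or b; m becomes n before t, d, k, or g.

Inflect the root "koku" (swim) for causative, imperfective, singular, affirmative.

Attach number singular -lul → kokulul.
Attach polarity affirmative -a (after consonant 'l') → kokulula.
Attach voice causative -l → kokululal.
Attach aspect imperfective -ki → kokululalki.
Vowel deletion: no change.
Nasal assimilation: no change.

kokululalki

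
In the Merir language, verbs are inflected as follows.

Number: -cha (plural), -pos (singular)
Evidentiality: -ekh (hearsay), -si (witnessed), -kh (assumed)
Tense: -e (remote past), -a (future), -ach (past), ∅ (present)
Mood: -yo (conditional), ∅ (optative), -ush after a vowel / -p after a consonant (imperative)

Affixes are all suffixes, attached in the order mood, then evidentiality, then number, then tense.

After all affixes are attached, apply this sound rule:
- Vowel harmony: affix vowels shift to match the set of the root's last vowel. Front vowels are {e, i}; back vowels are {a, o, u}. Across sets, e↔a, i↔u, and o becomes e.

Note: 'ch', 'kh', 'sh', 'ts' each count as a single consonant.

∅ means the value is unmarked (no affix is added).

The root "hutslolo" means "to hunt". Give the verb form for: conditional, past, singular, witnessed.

Attach mood conditional -yo → hutsloloyo.
Attach evidentiality witnessed -si → hutsloloyosi.
Attach number singular -pos → hutsloloyosipos.
Attach tense past -ach → hutsloloyosiposach.
Apply vowel harmony: hutsloloyosiposach → hutsloloyosuposach.

hutsloloyosuposach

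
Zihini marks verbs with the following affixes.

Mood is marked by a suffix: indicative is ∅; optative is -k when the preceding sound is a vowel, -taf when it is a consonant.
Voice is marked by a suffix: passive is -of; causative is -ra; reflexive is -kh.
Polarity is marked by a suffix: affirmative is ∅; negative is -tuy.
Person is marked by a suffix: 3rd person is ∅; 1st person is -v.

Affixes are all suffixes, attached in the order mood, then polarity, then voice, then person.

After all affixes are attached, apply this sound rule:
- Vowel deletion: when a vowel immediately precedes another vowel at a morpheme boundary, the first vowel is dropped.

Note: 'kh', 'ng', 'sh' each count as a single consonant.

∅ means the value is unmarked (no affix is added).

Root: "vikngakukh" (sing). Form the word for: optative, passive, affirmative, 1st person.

Attach mood optative -taf (after consonant 'kh') → vikngakukhtaf.
polarity = affirmative: zero marking, form stays vikngakukhtaf.
Attach voice passive -of → vikngakukhtafof.
Attach person 1st person -v → vikngakukhtafofv.
Vowel deletion: no change.

vikngakukhtafofv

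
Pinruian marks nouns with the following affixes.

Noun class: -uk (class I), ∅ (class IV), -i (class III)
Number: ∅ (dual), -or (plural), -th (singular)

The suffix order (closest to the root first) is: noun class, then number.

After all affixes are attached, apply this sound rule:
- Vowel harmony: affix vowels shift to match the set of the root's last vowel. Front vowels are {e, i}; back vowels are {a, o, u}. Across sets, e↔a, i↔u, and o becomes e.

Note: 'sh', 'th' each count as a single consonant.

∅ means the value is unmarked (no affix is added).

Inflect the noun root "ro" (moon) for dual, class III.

Attach noun class class III -i → roi.
number = dual: zero marking, form stays roi.
Apply vowel harmony: roi → rou.

rou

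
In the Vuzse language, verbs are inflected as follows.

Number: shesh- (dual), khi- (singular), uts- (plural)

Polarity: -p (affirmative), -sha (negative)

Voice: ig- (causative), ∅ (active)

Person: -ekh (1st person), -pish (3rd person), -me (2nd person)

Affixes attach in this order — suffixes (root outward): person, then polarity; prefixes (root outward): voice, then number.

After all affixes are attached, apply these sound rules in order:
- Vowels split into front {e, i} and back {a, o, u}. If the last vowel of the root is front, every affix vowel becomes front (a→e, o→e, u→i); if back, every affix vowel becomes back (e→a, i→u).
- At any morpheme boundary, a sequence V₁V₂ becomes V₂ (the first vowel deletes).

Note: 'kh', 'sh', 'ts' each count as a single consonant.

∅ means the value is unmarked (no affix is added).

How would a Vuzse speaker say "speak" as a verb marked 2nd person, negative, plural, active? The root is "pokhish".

Attach person 2nd person -me → pokhishme.
voice = active: zero marking, form stays pokhishme.
Attach polarity negative -sha → pokhishmesha.
Attach number plural uts- → utspokhishmesha.
Apply vowel harmony: utspokhishmesha → itspokhishmeshe.
Vowel deletion: no change.

itspokhishmeshe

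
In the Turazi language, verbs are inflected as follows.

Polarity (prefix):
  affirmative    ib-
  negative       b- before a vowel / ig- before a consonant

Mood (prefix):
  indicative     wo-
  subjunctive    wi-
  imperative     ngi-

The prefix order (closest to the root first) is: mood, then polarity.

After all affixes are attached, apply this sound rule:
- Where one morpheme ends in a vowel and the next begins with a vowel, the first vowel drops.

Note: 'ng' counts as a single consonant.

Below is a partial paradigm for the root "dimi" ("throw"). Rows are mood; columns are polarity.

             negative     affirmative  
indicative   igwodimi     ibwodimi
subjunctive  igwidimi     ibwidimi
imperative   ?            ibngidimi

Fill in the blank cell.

Attach mood imperative ngi- → ngidimi.
Attach polarity negative ig- (before consonant 'ng') → igngidimi.
Vowel deletion: no change.

igngidimi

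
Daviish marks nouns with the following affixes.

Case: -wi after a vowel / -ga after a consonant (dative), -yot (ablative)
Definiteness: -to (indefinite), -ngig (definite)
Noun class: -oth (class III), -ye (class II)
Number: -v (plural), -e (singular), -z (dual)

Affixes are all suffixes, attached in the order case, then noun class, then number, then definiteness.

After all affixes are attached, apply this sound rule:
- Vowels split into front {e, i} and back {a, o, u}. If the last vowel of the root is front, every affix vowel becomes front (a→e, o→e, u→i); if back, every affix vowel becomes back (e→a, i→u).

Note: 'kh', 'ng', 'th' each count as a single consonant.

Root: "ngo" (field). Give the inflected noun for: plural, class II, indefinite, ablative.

ngoyotyavto

Attach case ablative -yot → ngoyot.
Attach noun class class II -ye → ngoyotye.
Attach number plural -v → ngoyotyev.
Attach definiteness indefinite -to → ngoyotyevto.
Apply vowel harmony: ngoyotyevto → ngoyotyavto.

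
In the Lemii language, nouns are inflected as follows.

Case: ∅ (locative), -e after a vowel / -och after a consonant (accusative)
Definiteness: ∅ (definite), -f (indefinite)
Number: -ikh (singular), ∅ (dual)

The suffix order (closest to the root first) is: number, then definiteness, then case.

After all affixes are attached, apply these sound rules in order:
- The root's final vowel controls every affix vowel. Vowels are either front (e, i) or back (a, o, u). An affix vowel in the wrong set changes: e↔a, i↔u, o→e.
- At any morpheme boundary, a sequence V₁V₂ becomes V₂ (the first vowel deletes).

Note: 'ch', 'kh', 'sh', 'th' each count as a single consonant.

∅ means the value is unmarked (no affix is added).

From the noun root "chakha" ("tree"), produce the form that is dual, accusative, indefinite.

chakhafoch

number = dual: zero marking, form stays chakha.
Attach definiteness indefinite -f → chakhaf.
Attach case accusative -och (after consonant 'f') → chakhafoch.
Vowel harmony: no change.
Vowel deletion: no change.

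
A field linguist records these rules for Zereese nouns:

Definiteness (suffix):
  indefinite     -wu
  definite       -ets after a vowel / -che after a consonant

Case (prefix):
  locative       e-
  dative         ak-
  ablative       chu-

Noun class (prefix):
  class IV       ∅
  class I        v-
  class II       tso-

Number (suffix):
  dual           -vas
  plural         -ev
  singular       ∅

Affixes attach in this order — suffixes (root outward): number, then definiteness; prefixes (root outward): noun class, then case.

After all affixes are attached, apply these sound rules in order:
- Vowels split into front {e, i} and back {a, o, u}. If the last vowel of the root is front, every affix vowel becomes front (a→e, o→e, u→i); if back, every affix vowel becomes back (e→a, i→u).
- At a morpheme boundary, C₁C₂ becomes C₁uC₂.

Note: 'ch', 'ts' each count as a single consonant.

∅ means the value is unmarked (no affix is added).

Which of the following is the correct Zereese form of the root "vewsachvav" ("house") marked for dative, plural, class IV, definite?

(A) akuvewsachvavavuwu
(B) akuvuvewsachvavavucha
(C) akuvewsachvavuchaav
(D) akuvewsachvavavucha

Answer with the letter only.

noun class = class IV: zero marking, form stays vewsachvav.
Attach case dative ak- → akvewsachvav.
Attach number plural -ev → akvewsachvavev.
Attach definiteness definite -che (after consonant 'v') → akvewsachvavevche.
Apply vowel harmony: akvewsachvavevche → akvewsachvavavcha.
Apply epenthesis: akvewsachvavavcha → akuvewsachvavavucha.
So the correct form is akuvewsachvavavucha, option (D).
(A) akuvewsachvavavuwu is wrong: it uses indefinite instead of definite for definiteness.
(C) akuvewsachvavuchaav is wrong: it has the affixes in the wrong order.
(B) akuvuvewsachvavavucha is wrong: it uses class I instead of class IV for noun class.

D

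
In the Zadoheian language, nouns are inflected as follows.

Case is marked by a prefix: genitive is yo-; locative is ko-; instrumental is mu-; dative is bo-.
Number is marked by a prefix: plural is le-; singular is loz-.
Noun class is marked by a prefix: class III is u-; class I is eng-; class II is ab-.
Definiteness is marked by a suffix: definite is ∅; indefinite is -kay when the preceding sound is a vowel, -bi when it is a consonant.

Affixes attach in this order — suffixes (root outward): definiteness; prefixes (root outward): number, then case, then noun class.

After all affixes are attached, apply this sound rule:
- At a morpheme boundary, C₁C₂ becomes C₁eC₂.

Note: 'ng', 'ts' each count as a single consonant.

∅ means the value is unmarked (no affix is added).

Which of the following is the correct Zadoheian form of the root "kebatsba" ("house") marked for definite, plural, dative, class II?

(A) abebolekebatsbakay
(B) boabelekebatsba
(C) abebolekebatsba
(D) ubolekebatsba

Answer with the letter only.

C

definiteness = definite: zero marking, form stays kebatsba.
Attach number plural le- → lekebatsba.
Attach case dative bo- → bolekebatsba.
Attach noun class class II ab- → abbolekebatsba.
Apply epenthesis: abbolekebatsba → abebolekebatsba.
So the correct form is abebolekebatsba, option (C).
(D) ubolekebatsba is wrong: it uses class III instead of class II for noun class.
(B) boabelekebatsba is wrong: it has the affixes in the wrong order.
(A) abebolekebatsbakay is wrong: it uses indefinite instead of definite for definiteness.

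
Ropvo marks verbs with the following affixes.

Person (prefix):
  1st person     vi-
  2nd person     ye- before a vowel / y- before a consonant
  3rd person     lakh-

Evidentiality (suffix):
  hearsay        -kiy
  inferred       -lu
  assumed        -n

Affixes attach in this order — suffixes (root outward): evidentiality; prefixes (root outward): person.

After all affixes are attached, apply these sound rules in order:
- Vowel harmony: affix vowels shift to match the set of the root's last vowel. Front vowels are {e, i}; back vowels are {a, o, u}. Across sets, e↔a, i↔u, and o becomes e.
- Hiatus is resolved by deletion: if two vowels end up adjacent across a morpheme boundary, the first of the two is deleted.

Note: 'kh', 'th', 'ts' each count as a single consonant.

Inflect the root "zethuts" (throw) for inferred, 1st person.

Attach person 1st person vi- → vizethuts.
Attach evidentiality inferred -lu → vizethutslu.
Apply vowel harmony: vizethutslu → vuzethutslu.
Vowel deletion: no change.

vuzethutslu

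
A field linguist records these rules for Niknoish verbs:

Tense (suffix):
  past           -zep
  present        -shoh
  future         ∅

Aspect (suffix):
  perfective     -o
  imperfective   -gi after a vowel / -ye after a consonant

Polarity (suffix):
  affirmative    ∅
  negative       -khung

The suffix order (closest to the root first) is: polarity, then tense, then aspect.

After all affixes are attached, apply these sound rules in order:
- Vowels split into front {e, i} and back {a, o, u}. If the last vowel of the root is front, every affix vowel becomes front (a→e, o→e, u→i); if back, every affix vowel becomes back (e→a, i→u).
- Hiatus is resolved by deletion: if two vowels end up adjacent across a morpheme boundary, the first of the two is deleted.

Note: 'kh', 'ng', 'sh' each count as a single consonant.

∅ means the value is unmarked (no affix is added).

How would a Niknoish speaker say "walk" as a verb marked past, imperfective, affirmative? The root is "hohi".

polarity = affirmative: zero marking, form stays hohi.
Attach tense past -zep → hohizep.
Attach aspect imperfective -ye (after consonant 'p') → hohizepye.
Vowel harmony: no change.
Vowel deletion: no change.

hohizepye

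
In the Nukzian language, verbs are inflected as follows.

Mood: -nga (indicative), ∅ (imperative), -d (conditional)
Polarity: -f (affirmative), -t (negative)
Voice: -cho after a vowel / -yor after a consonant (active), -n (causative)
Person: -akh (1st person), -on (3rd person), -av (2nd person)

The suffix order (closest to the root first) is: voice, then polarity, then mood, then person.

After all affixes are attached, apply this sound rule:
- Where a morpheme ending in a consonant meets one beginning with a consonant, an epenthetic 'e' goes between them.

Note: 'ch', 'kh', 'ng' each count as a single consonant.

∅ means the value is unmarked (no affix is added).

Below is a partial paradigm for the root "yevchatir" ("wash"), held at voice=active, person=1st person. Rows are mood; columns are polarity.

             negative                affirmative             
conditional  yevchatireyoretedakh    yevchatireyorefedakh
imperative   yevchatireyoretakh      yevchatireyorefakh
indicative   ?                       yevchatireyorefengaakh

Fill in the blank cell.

Attach voice active -yor (after consonant 'r') → yevchatiryor.
Attach polarity negative -t → yevchatiryort.
Attach mood indicative -nga → yevchatiryortnga.
Attach person 1st person -akh → yevchatiryortngaakh.
Apply epenthesis: yevchatiryortngaakh → yevchatireyoretengaakh.

yevchatireyoretengaakh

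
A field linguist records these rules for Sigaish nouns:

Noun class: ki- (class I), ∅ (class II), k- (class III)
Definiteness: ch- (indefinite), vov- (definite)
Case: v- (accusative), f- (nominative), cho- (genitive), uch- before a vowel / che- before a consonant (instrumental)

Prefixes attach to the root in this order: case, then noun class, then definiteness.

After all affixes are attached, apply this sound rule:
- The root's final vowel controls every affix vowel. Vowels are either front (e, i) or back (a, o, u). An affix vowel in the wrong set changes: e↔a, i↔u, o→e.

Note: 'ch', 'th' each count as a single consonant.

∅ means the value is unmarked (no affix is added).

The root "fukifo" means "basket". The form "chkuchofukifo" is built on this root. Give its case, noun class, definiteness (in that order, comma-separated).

Segment: ch-ki-cho-fukifo.
case: cho- → genitive.
noun class: ki- → class I.
definiteness: ch- → indefinite.

genitive, class I, indefinite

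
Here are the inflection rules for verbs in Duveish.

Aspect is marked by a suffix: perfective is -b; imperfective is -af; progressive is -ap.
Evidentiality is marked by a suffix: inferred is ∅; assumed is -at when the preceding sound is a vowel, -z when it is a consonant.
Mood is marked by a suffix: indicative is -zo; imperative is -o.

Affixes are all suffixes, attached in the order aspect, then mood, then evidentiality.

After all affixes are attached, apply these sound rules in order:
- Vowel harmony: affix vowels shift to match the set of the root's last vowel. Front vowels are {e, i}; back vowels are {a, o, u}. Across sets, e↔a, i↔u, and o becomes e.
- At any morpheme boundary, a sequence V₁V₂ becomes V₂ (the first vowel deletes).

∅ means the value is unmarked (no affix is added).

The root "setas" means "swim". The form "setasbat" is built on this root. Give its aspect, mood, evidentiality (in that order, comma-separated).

perfective, imperative, assumed

Segment: setas-b-o-at.
aspect: -b → perfective.
mood: -o → imperative.
evidentiality: -at/z → assumed.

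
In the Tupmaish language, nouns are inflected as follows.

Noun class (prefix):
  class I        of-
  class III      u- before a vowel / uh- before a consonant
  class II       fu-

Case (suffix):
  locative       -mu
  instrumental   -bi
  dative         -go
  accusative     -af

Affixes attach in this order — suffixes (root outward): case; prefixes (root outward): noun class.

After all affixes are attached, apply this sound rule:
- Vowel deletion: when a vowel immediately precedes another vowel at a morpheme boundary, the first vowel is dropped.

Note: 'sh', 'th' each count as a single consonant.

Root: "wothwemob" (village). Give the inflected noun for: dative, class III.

uhwothwemobgo

Attach noun class class III uh- (before consonant 'w') → uhwothwemob.
Attach case dative -go → uhwothwemobgo.
Vowel deletion: no change.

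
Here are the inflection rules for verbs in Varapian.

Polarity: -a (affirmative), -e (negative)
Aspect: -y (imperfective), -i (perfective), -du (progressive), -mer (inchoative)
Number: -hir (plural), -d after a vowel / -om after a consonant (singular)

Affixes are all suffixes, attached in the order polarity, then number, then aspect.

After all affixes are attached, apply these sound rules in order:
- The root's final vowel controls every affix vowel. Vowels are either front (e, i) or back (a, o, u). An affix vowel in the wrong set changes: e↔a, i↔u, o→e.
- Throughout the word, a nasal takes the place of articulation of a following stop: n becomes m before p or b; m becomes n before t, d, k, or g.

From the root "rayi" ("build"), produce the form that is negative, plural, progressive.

rayiehirdi

Attach polarity negative -e → rayie.
Attach number plural -hir → rayiehir.
Attach aspect progressive -du → rayiehirdu.
Apply vowel harmony: rayiehirdu → rayiehirdi.
Nasal assimilation: no change.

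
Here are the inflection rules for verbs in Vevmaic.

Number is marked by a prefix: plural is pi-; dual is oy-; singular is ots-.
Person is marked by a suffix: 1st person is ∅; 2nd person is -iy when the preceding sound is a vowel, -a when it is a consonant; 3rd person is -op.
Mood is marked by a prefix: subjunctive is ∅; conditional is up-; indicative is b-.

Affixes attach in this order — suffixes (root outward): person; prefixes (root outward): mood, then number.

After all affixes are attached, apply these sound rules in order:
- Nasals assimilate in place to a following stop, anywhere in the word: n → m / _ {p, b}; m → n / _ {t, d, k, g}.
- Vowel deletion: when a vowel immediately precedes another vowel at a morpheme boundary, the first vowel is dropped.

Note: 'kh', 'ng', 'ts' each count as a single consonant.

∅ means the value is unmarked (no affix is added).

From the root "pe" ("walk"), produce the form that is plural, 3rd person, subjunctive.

Attach person 3rd person -op → peop.
mood = subjunctive: zero marking, form stays peop.
Attach number plural pi- → pipeop.
Nasal assimilation: no change.
Apply vowel deletion: pipeop → pipop.

pipop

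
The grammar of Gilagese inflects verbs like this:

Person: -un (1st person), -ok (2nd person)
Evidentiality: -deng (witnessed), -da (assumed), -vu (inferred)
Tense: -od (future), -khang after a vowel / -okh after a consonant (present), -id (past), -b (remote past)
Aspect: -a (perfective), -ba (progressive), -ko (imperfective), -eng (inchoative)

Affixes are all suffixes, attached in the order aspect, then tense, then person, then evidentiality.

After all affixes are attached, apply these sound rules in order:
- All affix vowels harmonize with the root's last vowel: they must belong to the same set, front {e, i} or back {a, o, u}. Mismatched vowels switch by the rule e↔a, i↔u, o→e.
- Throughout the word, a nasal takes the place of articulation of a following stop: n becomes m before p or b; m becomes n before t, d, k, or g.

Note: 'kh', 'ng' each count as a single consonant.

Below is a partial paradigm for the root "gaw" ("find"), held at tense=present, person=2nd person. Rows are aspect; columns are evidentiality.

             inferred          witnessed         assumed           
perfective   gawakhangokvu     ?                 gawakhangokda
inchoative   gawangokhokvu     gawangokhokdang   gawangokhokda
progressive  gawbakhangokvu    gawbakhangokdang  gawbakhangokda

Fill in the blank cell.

gawakhangokdang

Attach aspect perfective -a → gawa.
Attach tense present -khang (after vowel 'a') → gawakhang.
Attach person 2nd person -ok → gawakhangok.
Attach evidentiality witnessed -deng → gawakhangokdeng.
Apply vowel harmony: gawakhangokdeng → gawakhangokdang.
Nasal assimilation: no change.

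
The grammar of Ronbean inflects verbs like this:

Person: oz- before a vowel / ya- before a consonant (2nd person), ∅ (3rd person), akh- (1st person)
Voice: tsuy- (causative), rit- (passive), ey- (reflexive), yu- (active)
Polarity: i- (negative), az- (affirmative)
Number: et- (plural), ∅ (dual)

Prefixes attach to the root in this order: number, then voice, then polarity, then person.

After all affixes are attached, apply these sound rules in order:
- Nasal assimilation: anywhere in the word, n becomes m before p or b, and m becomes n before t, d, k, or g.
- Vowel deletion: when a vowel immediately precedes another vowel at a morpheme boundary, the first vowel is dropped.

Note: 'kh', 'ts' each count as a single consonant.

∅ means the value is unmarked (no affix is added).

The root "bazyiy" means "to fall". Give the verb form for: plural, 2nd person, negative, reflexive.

ozeyetbazyiy

Attach number plural et- → etbazyiy.
Attach voice reflexive ey- → eyetbazyiy.
Attach polarity negative i- → ieyetbazyiy.
Attach person 2nd person oz- (before vowel 'i') → ozieyetbazyiy.
Nasal assimilation: no change.
Apply vowel deletion: ozieyetbazyiy → ozeyetbazyiy.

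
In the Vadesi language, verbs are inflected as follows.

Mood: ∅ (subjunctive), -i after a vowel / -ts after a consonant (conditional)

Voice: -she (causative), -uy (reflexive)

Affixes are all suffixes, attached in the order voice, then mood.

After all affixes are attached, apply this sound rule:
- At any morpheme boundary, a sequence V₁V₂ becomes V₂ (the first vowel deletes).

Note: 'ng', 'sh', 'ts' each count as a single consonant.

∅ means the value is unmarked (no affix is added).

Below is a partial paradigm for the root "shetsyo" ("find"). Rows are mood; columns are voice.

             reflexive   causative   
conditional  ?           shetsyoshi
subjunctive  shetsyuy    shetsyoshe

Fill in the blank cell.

shetsyuyts

Attach voice reflexive -uy → shetsyouy.
Attach mood conditional -ts (after consonant 'y') → shetsyouyts.
Apply vowel deletion: shetsyouyts → shetsyuyts.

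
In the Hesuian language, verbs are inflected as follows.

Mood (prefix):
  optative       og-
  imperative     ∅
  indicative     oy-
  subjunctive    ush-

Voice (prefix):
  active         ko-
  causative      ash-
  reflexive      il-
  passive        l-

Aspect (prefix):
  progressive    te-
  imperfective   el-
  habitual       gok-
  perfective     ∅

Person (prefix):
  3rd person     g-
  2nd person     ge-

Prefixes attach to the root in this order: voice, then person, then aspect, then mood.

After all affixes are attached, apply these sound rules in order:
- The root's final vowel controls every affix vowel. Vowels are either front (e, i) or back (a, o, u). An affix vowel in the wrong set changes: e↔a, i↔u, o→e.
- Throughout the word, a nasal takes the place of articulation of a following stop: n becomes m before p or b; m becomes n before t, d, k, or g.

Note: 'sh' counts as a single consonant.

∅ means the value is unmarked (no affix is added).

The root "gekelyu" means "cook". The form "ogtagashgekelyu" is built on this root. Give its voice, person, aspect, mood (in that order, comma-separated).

causative, 3rd person, progressive, optative

Segment: og-te-g-ash-gekelyu.
voice: ash- → causative.
person: g- → 3rd person.
aspect: te- → progressive.
mood: og- → optative.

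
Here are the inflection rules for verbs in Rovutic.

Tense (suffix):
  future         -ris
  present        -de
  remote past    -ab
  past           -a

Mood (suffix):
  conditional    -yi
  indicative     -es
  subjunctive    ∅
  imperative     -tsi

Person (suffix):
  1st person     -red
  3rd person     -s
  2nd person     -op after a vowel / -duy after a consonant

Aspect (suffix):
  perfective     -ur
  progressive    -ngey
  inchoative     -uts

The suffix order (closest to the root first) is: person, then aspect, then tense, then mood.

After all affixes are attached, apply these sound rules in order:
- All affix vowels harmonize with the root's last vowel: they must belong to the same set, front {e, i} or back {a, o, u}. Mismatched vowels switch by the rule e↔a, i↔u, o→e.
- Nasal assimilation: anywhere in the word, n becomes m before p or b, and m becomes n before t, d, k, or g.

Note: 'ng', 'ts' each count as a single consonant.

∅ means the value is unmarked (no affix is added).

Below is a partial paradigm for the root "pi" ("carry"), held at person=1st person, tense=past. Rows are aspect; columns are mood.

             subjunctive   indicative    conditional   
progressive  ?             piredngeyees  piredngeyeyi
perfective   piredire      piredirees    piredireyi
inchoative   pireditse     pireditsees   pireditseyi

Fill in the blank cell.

Attach person 1st person -red → pired.
Attach aspect progressive -ngey → piredngey.
Attach tense past -a → piredngeya.
mood = subjunctive: zero marking, form stays piredngeya.
Apply vowel harmony: piredngeya → piredngeye.
Nasal assimilation: no change.

piredngeye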